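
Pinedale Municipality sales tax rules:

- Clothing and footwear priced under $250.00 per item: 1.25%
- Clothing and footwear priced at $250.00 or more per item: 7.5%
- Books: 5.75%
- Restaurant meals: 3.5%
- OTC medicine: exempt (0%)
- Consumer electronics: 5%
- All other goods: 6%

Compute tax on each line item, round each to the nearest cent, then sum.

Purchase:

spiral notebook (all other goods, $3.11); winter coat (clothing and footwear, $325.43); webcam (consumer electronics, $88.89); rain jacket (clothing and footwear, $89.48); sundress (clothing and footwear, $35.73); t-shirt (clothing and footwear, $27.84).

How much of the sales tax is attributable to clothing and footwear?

Winter coat $325.43: clothing and footwear, $250.00 or more → 7.5% → $24.41
Rain jacket $89.48: clothing and footwear, under $250.00 → 1.25% → $1.12
Sundress $35.73: clothing and footwear, under $250.00 → 1.25% → $0.45
T-shirt $27.84: clothing and footwear, under $250.00 → 1.25% → $0.35
Tax on clothing and footwear = $24.41 + $1.12 + $0.45 + $0.35 = $26.33

$26.33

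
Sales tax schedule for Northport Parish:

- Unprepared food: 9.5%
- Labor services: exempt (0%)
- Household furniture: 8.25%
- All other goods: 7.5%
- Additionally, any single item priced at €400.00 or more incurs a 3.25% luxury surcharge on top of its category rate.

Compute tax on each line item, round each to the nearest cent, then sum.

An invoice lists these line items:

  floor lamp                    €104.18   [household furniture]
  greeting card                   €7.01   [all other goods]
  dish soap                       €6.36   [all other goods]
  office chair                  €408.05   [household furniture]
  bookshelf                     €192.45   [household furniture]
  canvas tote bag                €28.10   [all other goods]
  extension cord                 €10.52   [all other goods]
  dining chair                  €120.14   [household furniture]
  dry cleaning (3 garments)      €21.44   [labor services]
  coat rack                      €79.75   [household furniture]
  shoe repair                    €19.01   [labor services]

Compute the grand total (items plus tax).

Floor lamp €104.18: household furniture → 8.25% → €8.59
Greeting card €7.01: all other goods → 7.5% → €0.53
Dish soap €6.36: all other goods → 7.5% → €0.48
Office chair €408.05: household furniture → 8.25% + 3.25% surcharge = 11.5% → €46.93
Bookshelf €192.45: household furniture → 8.25% → €15.88
Canvas tote bag €28.10: all other goods → 7.5% → €2.11
Extension cord €10.52: all other goods → 7.5% → €0.79
Dining chair €120.14: household furniture → 8.25% → €9.91
Dry cleaning (3 garments) €21.44: labor services → 0% → €0.00
Coat rack €79.75: household furniture → 8.25% → €6.58
Shoe repair €19.01: labor services → 0% → €0.00
Subtotal = €997.01; tax = €91.80; total due = €1088.81

€1088.81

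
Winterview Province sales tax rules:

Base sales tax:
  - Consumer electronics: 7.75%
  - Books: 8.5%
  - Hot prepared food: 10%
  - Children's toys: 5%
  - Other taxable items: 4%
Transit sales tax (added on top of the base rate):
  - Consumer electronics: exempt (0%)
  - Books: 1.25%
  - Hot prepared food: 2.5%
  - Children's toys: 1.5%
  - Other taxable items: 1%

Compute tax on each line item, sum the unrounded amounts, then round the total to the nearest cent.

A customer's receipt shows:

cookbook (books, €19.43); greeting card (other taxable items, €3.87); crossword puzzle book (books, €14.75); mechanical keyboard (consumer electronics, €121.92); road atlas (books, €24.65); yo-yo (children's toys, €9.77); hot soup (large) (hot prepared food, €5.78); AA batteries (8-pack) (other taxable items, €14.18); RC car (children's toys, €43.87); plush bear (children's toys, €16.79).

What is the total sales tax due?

Cookbook €19.43: books → 8.5% + 1.25% transit = 9.75% → €1.894425
Greeting card €3.87: other taxable items → 4% + 1% transit = 5% → €0.1935
Crossword puzzle book €14.75: books → 8.5% + 1.25% transit = 9.75% → €1.438125
Mechanical keyboard €121.92: consumer electronics → 7.75% + 0% transit = 7.75% → €9.4488
Road atlas €24.65: books → 8.5% + 1.25% transit = 9.75% → €2.403375
Yo-yo €9.77: children's toys → 5% + 1.5% transit = 6.5% → €0.63505
Hot soup (large) €5.78: hot prepared food → 10% + 2.5% transit = 12.5% → €0.7225
AA batteries (8-pack) €14.18: other taxable items → 4% + 1% transit = 5% → €0.709
RC car €43.87: children's toys → 5% + 1.5% transit = 6.5% → €2.85155
Plush bear €16.79: children's toys → 5% + 1.5% transit = 6.5% → €1.09135
Unrounded tax sum = €21.387675 → €21.39

€21.39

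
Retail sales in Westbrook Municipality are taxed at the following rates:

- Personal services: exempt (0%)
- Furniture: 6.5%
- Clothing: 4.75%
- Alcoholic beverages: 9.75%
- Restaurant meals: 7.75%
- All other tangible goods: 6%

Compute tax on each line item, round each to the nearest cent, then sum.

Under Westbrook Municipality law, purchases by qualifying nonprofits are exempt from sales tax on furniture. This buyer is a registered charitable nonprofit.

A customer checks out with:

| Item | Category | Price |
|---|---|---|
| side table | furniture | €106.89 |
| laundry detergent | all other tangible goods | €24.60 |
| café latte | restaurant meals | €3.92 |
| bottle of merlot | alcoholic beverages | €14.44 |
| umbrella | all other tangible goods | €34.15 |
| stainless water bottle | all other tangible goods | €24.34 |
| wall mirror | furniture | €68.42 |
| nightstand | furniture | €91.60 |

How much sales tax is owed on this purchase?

Side table €106.89: furniture, buyer-exempt → 0% → €0.00
Laundry detergent €24.60: all other tangible goods → 6% → €1.48
Café latte €3.92: restaurant meals → 7.75% → €0.30
Bottle of merlot €14.44: alcoholic beverages → 9.75% → €1.41
Umbrella €34.15: all other tangible goods → 6% → €2.05
Stainless water bottle €24.34: all other tangible goods → 6% → €1.46
Wall mirror €68.42: furniture, buyer-exempt → 0% → €0.00
Nightstand €91.60: furniture, buyer-exempt → 0% → €0.00
Total tax = €1.48 + €0.30 + €1.41 + €2.05 + €1.46 = €6.70

€6.70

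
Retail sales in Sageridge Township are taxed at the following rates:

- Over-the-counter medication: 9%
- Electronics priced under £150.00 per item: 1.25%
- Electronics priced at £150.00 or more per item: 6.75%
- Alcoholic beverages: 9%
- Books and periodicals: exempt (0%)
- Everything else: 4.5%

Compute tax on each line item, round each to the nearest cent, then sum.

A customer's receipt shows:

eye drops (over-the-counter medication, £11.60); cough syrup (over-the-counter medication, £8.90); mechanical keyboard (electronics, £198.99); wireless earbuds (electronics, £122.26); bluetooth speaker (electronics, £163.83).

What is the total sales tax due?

£27.86

Eye drops £11.60: over-the-counter medication → 9% → £1.04
Cough syrup £8.90: over-the-counter medication → 9% → £0.80
Mechanical keyboard £198.99: electronics, £150.00 or more → 6.75% → £13.43
Wireless earbuds £122.26: electronics, under £150.00 → 1.25% → £1.53
Bluetooth speaker £163.83: electronics, £150.00 or more → 6.75% → £11.06
Total tax = £1.04 + £0.80 + £13.43 + £1.53 + £11.06 = £27.86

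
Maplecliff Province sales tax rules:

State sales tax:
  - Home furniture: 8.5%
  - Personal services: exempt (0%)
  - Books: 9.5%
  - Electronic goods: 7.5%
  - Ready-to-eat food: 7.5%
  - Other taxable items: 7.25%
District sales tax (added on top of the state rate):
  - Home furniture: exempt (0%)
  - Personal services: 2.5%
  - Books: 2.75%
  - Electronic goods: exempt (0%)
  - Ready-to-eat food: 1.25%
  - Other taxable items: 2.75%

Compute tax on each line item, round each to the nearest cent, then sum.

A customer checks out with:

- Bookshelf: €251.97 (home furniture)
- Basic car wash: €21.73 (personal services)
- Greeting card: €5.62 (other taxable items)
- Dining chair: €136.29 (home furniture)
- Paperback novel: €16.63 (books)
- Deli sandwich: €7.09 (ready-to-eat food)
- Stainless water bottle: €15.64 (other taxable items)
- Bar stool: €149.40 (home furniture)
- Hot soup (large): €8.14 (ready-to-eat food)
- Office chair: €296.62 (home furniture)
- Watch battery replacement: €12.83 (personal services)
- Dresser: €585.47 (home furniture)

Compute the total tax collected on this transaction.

Bookshelf €251.97: home furniture → 8.5% + 0% district = 8.5% → €21.42
Basic car wash €21.73: personal services → 0% + 2.5% district = 2.5% → €0.54
Greeting card €5.62: other taxable items → 7.25% + 2.75% district = 10% → €0.56
Dining chair €136.29: home furniture → 8.5% + 0% district = 8.5% → €11.58
Paperback novel €16.63: books → 9.5% + 2.75% district = 12.25% → €2.04
Deli sandwich €7.09: ready-to-eat food → 7.5% + 1.25% district = 8.75% → €0.62
Stainless water bottle €15.64: other taxable items → 7.25% + 2.75% district = 10% → €1.56
Bar stool €149.40: home furniture → 8.5% + 0% district = 8.5% → €12.70
Hot soup (large) €8.14: ready-to-eat food → 7.5% + 1.25% district = 8.75% → €0.71
Office chair €296.62: home furniture → 8.5% + 0% district = 8.5% → €25.21
Watch battery replacement €12.83: personal services → 0% + 2.5% district = 2.5% → €0.32
Dresser €585.47: home furniture → 8.5% + 0% district = 8.5% → €49.76
Total tax = €21.42 + €0.54 + €0.56 + €11.58 + €2.04 + €0.62 + €1.56 + €12.70 + €0.71 + €25.21 + €0.32 + €49.76 = €127.02

€127.02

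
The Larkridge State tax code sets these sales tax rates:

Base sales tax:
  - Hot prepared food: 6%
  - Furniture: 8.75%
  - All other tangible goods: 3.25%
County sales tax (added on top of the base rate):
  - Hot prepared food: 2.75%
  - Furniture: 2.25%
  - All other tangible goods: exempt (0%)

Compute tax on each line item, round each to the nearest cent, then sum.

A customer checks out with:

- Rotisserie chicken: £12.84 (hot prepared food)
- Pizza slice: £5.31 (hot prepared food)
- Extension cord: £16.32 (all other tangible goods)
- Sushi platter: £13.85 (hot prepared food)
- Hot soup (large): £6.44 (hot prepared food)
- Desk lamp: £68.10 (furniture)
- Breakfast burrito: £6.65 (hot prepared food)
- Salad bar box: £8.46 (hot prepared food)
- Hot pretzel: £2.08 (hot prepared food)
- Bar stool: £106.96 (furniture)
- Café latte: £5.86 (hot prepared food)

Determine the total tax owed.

£25.15

Rotisserie chicken £12.84: hot prepared food → 6% + 2.75% county = 8.75% → £1.12
Pizza slice £5.31: hot prepared food → 6% + 2.75% county = 8.75% → £0.46
Extension cord £16.32: all other tangible goods → 3.25% + 0% county = 3.25% → £0.53
Sushi platter £13.85: hot prepared food → 6% + 2.75% county = 8.75% → £1.21
Hot soup (large) £6.44: hot prepared food → 6% + 2.75% county = 8.75% → £0.56
Desk lamp £68.10: furniture → 8.75% + 2.25% county = 11% → £7.49
Breakfast burrito £6.65: hot prepared food → 6% + 2.75% county = 8.75% → £0.58
Salad bar box £8.46: hot prepared food → 6% + 2.75% county = 8.75% → £0.74
Hot pretzel £2.08: hot prepared food → 6% + 2.75% county = 8.75% → £0.18
Bar stool £106.96: furniture → 8.75% + 2.25% county = 11% → £11.77
Café latte £5.86: hot prepared food → 6% + 2.75% county = 8.75% → £0.51
Total tax = £1.12 + £0.46 + £0.53 + £1.21 + £0.56 + £7.49 + £0.58 + £0.74 + £0.18 + £11.77 + £0.51 = £25.15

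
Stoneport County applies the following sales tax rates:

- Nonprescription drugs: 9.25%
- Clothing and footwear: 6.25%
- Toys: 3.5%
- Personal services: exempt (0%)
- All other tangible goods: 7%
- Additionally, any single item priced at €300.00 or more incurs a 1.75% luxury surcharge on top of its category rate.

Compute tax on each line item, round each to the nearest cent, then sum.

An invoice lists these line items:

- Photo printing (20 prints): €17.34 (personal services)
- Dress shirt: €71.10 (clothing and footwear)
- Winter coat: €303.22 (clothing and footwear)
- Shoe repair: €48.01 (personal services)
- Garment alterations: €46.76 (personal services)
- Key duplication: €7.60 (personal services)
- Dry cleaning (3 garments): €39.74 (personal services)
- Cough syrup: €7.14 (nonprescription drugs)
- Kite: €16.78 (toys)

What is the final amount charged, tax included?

Photo printing (20 prints) €17.34: personal services → 0% → €0.00
Dress shirt €71.10: clothing and footwear → 6.25% → €4.44
Winter coat €303.22: clothing and footwear → 6.25% + 1.75% surcharge = 8% → €24.26
Shoe repair €48.01: personal services → 0% → €0.00
Garment alterations €46.76: personal services → 0% → €0.00
Key duplication €7.60: personal services → 0% → €0.00
Dry cleaning (3 garments) €39.74: personal services → 0% → €0.00
Cough syrup €7.14: nonprescription drugs → 9.25% → €0.66
Kite €16.78: toys → 3.5% → €0.59
Subtotal = €557.69; tax = €29.95; total due = €587.64

€587.64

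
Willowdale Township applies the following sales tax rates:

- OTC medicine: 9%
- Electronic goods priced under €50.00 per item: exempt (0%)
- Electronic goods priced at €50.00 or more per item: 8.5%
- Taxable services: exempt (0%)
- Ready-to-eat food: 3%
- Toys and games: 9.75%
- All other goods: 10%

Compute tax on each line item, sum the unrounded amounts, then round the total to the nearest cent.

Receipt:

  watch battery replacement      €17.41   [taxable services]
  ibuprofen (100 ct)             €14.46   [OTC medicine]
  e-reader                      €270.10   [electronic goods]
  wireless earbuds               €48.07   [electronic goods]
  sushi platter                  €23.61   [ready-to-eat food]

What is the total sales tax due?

Watch battery replacement €17.41: taxable services → 0% → €0.00
Ibuprofen (100 ct) €14.46: OTC medicine → 9% → €1.3014
E-reader €270.10: electronic goods, €50.00 or more → 8.5% → €22.9585
Wireless earbuds €48.07: electronic goods, under €50.00 → 0% → €0.00
Sushi platter €23.61: ready-to-eat food → 3% → €0.7083
Unrounded tax sum = €24.9682 → €24.97

€24.97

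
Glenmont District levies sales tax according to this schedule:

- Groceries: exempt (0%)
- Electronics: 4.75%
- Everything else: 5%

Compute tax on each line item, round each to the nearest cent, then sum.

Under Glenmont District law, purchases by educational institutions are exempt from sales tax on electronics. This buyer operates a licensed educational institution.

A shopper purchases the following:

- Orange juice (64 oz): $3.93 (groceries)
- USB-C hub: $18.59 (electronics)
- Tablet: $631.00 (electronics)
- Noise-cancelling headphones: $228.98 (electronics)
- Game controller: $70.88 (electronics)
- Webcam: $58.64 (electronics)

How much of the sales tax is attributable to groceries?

$0.00

Orange juice (64 oz) $3.93: groceries → 0% → $0.00
Tax on groceries = $0.00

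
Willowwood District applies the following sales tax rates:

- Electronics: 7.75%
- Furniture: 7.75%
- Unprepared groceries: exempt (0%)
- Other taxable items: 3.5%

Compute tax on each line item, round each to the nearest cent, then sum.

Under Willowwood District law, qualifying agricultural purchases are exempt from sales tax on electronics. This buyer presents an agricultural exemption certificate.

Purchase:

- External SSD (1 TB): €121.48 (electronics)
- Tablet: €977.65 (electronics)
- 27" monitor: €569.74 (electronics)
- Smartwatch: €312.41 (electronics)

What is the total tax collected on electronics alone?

External SSD (1 TB) €121.48: electronics, buyer-exempt → 0% → €0.00
Tablet €977.65: electronics, buyer-exempt → 0% → €0.00
27" monitor €569.74: electronics, buyer-exempt → 0% → €0.00
Smartwatch €312.41: electronics, buyer-exempt → 0% → €0.00
Tax on electronics = €0.00 + €0.00 + €0.00 + €0.00 = €0.00

€0.00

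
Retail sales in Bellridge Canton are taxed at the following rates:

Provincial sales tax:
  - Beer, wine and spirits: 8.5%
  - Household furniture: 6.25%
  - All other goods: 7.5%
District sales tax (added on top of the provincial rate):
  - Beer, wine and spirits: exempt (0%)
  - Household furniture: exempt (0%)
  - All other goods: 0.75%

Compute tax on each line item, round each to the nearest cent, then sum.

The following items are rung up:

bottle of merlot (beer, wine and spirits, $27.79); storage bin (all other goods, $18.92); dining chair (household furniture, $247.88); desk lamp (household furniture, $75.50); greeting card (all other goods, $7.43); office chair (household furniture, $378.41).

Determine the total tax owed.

Bottle of merlot $27.79: beer, wine and spirits → 8.5% + 0% district = 8.5% → $2.36
Storage bin $18.92: all other goods → 7.5% + 0.75% district = 8.25% → $1.56
Dining chair $247.88: household furniture → 6.25% + 0% district = 6.25% → $15.49
Desk lamp $75.50: household furniture → 6.25% + 0% district = 6.25% → $4.72
Greeting card $7.43: all other goods → 7.5% + 0.75% district = 8.25% → $0.61
Office chair $378.41: household furniture → 6.25% + 0% district = 6.25% → $23.65
Total tax = $2.36 + $1.56 + $15.49 + $4.72 + $0.61 + $23.65 = $48.39

$48.39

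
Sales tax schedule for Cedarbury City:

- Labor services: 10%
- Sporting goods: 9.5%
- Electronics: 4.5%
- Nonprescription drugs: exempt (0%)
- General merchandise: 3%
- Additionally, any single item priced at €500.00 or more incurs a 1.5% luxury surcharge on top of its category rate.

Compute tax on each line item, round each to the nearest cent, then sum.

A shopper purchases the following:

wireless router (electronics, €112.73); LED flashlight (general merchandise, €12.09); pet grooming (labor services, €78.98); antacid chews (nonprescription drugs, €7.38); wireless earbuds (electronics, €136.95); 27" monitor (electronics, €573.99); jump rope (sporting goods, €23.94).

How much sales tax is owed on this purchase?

Wireless router €112.73: electronics → 4.5% → €5.07
LED flashlight €12.09: general merchandise → 3% → €0.36
Pet grooming €78.98: labor services → 10% → €7.90
Antacid chews €7.38: nonprescription drugs → 0% → €0.00
Wireless earbuds €136.95: electronics → 4.5% → €6.16
27" monitor €573.99: electronics → 4.5% + 1.5% surcharge = 6% → €34.44
Jump rope €23.94: sporting goods → 9.5% → €2.27
Total tax = €5.07 + €0.36 + €7.90 + €6.16 + €34.44 + €2.27 = €56.20

€56.20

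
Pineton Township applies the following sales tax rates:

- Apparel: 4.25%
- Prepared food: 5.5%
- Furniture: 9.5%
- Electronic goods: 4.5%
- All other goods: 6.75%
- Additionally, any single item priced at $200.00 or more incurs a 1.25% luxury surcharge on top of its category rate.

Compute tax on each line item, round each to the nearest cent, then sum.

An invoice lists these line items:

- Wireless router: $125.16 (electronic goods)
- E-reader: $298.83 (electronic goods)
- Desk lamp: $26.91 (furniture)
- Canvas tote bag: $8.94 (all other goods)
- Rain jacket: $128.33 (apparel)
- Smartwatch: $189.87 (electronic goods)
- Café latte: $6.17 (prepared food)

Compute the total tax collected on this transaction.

Wireless router $125.16: electronic goods → 4.5% → $5.63
E-reader $298.83: electronic goods → 4.5% + 1.25% surcharge = 5.75% → $17.18
Desk lamp $26.91: furniture → 9.5% → $2.56
Canvas tote bag $8.94: all other goods → 6.75% → $0.60
Rain jacket $128.33: apparel → 4.25% → $5.45
Smartwatch $189.87: electronic goods → 4.5% → $8.54
Café latte $6.17: prepared food → 5.5% → $0.34
Total tax = $5.63 + $17.18 + $2.56 + $0.60 + $5.45 + $8.54 + $0.34 = $40.30

$40.30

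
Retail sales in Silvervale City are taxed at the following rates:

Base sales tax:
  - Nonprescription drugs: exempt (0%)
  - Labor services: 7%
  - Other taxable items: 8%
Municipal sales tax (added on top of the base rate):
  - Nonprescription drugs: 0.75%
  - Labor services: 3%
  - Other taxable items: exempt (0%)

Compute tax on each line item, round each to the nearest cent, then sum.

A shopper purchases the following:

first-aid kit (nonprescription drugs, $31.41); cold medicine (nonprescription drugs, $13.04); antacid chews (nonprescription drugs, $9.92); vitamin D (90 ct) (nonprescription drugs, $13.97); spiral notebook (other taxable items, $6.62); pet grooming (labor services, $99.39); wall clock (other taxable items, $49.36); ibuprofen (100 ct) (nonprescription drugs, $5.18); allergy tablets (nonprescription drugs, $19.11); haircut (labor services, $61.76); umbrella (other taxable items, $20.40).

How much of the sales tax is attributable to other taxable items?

$6.11

Spiral notebook $6.62: other taxable items → 8% + 0% municipal = 8% → $0.53
Wall clock $49.36: other taxable items → 8% + 0% municipal = 8% → $3.95
Umbrella $20.40: other taxable items → 8% + 0% municipal = 8% → $1.63
Tax on other taxable items = $0.53 + $3.95 + $1.63 = $6.11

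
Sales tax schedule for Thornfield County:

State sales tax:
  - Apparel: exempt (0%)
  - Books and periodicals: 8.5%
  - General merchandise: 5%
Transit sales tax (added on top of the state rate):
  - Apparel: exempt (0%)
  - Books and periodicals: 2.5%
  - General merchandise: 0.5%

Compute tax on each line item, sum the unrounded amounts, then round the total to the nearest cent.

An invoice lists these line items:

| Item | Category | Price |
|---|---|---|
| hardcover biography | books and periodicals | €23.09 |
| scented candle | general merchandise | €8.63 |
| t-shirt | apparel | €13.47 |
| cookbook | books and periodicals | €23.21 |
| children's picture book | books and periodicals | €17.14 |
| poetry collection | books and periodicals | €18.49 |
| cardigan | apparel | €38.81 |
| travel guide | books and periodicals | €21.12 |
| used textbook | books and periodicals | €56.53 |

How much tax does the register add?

€18.03

Hardcover biography €23.09: books and periodicals → 8.5% + 2.5% transit = 11% → €2.5399
Scented candle €8.63: general merchandise → 5% + 0.5% transit = 5.5% → €0.47465
T-shirt €13.47: apparel → 0% + 0% transit = 0% → €0.00
Cookbook €23.21: books and periodicals → 8.5% + 2.5% transit = 11% → €2.5531
Children's picture book €17.14: books and periodicals → 8.5% + 2.5% transit = 11% → €1.8854
Poetry collection €18.49: books and periodicals → 8.5% + 2.5% transit = 11% → €2.0339
Cardigan €38.81: apparel → 0% + 0% transit = 0% → €0.00
Travel guide €21.12: books and periodicals → 8.5% + 2.5% transit = 11% → €2.3232
Used textbook €56.53: books and periodicals → 8.5% + 2.5% transit = 11% → €6.2183
Unrounded tax sum = €18.02845 → €18.03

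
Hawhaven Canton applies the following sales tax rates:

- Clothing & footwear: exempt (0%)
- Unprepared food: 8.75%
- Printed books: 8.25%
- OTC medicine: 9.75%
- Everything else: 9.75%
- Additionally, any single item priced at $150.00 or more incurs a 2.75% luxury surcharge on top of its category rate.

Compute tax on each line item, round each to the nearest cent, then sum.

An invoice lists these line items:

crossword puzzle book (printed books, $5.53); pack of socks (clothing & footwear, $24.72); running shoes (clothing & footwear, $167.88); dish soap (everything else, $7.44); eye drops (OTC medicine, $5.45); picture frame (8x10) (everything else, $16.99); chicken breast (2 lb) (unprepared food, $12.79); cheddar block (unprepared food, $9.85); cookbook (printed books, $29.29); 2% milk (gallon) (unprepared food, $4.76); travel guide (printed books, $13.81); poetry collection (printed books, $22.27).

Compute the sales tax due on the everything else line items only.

$2.39

Dish soap $7.44: everything else → 9.75% → $0.73
Picture frame (8x10) $16.99: everything else → 9.75% → $1.66
Tax on everything else = $0.73 + $1.66 = $2.39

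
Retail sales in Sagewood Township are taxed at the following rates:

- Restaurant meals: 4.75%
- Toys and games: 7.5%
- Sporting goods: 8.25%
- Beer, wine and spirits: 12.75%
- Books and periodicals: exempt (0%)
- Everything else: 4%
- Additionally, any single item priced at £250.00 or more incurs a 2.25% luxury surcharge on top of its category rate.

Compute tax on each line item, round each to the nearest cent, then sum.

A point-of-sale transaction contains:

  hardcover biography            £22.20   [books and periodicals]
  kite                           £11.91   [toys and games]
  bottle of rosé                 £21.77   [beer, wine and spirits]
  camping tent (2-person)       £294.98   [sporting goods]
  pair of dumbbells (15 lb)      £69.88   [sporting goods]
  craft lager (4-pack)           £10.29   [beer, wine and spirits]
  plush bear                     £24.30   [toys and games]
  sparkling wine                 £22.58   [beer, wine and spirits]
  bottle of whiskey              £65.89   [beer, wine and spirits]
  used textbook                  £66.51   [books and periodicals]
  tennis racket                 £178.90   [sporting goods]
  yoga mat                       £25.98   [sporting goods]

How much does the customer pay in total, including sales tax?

£886.91

Hardcover biography £22.20: books and periodicals → 0% → £0.00
Kite £11.91: toys and games → 7.5% → £0.89
Bottle of rosé £21.77: beer, wine and spirits → 12.75% → £2.78
Camping tent (2-person) £294.98: sporting goods → 8.25% + 2.25% surcharge = 10.5% → £30.97
Pair of dumbbells (15 lb) £69.88: sporting goods → 8.25% → £5.77
Craft lager (4-pack) £10.29: beer, wine and spirits → 12.75% → £1.31
Plush bear £24.30: toys and games → 7.5% → £1.82
Sparkling wine £22.58: beer, wine and spirits → 12.75% → £2.88
Bottle of whiskey £65.89: beer, wine and spirits → 12.75% → £8.40
Used textbook £66.51: books and periodicals → 0% → £0.00
Tennis racket £178.90: sporting goods → 8.25% → £14.76
Yoga mat £25.98: sporting goods → 8.25% → £2.14
Subtotal = £815.19; tax = £71.72; total due = £886.91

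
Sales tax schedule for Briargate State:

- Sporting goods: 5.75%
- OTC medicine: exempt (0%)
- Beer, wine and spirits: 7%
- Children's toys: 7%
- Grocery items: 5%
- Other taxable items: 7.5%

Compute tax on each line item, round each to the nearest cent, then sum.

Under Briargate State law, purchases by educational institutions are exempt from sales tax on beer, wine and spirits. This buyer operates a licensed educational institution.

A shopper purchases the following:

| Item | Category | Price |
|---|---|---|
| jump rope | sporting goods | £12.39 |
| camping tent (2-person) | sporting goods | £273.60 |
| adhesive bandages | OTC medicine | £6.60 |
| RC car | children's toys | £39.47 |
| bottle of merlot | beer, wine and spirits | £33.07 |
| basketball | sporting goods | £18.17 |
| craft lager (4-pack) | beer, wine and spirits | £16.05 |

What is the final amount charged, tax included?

Jump rope £12.39: sporting goods → 5.75% → £0.71
Camping tent (2-person) £273.60: sporting goods → 5.75% → £15.73
Adhesive bandages £6.60: OTC medicine → 0% → £0.00
RC car £39.47: children's toys → 7% → £2.76
Bottle of merlot £33.07: beer, wine and spirits, buyer-exempt → 0% → £0.00
Basketball £18.17: sporting goods → 5.75% → £1.04
Craft lager (4-pack) £16.05: beer, wine and spirits, buyer-exempt → 0% → £0.00
Subtotal = £399.35; tax = £20.24; total due = £419.59

£419.59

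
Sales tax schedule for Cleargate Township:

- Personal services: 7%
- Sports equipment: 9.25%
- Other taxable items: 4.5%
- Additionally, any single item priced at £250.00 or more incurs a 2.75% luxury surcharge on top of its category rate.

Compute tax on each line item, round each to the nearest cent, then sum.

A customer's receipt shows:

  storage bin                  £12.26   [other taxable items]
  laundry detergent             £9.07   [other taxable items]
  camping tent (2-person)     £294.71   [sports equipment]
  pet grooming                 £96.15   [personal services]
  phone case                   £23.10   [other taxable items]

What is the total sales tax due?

Storage bin £12.26: other taxable items → 4.5% → £0.55
Laundry detergent £9.07: other taxable items → 4.5% → £0.41
Camping tent (2-person) £294.71: sports equipment → 9.25% + 2.75% surcharge = 12% → £35.37
Pet grooming £96.15: personal services → 7% → £6.73
Phone case £23.10: other taxable items → 4.5% → £1.04
Total tax = £0.55 + £0.41 + £35.37 + £6.73 + £1.04 = £44.10

£44.10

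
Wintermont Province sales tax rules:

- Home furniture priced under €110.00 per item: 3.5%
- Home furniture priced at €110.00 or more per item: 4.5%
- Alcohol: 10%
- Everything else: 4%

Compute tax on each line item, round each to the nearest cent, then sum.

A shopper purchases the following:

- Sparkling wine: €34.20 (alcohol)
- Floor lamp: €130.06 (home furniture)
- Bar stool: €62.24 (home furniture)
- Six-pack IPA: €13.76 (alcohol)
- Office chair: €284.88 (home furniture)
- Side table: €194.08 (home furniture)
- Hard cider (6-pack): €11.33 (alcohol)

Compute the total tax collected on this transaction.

Sparkling wine €34.20: alcohol → 10% → €3.42
Floor lamp €130.06: home furniture, €110.00 or more → 4.5% → €5.85
Bar stool €62.24: home furniture, under €110.00 → 3.5% → €2.18
Six-pack IPA €13.76: alcohol → 10% → €1.38
Office chair €284.88: home furniture, €110.00 or more → 4.5% → €12.82
Side table €194.08: home furniture, €110.00 or more → 4.5% → €8.73
Hard cider (6-pack) €11.33: alcohol → 10% → €1.13
Total tax = €3.42 + €5.85 + €2.18 + €1.38 + €12.82 + €8.73 + €1.13 = €35.51

€35.51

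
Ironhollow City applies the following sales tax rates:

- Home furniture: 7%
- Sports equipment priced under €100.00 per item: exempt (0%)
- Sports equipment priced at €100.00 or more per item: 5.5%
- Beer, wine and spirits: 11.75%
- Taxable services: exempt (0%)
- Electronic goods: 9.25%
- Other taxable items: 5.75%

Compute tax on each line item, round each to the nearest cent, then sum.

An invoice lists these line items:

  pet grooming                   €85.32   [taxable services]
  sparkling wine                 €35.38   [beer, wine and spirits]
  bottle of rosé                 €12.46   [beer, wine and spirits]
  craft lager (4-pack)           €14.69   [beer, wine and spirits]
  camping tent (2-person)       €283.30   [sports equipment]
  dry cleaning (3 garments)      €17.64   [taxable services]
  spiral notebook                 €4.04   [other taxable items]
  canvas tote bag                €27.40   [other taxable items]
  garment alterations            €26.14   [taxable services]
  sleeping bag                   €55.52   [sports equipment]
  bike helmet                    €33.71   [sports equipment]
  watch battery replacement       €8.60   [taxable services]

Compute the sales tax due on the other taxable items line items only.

€1.81

Spiral notebook €4.04: other taxable items → 5.75% → €0.23
Canvas tote bag €27.40: other taxable items → 5.75% → €1.58
Tax on other taxable items = €0.23 + €1.58 = €1.81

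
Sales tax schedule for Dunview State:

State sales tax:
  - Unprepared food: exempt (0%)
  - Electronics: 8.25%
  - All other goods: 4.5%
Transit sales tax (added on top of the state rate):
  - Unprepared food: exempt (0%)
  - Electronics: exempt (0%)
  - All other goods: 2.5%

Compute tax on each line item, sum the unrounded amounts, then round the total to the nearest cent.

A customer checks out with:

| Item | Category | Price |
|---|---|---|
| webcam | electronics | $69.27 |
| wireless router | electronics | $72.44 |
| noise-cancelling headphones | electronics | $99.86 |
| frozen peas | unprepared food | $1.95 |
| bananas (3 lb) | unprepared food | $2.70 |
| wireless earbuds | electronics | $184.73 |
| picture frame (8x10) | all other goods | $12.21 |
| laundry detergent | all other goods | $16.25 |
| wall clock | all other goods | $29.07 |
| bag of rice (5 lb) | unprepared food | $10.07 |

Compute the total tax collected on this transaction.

$39.20

Webcam $69.27: electronics → 8.25% + 0% transit = 8.25% → $5.714775
Wireless router $72.44: electronics → 8.25% + 0% transit = 8.25% → $5.9763
Noise-cancelling headphones $99.86: electronics → 8.25% + 0% transit = 8.25% → $8.23845
Frozen peas $1.95: unprepared food → 0% + 0% transit = 0% → $0.00
Bananas (3 lb) $2.70: unprepared food → 0% + 0% transit = 0% → $0.00
Wireless earbuds $184.73: electronics → 8.25% + 0% transit = 8.25% → $15.240225
Picture frame (8x10) $12.21: all other goods → 4.5% + 2.5% transit = 7% → $0.8547
Laundry detergent $16.25: all other goods → 4.5% + 2.5% transit = 7% → $1.1375
Wall clock $29.07: all other goods → 4.5% + 2.5% transit = 7% → $2.0349
Bag of rice (5 lb) $10.07: unprepared food → 0% + 0% transit = 0% → $0.00
Unrounded tax sum = $39.19685 → $39.20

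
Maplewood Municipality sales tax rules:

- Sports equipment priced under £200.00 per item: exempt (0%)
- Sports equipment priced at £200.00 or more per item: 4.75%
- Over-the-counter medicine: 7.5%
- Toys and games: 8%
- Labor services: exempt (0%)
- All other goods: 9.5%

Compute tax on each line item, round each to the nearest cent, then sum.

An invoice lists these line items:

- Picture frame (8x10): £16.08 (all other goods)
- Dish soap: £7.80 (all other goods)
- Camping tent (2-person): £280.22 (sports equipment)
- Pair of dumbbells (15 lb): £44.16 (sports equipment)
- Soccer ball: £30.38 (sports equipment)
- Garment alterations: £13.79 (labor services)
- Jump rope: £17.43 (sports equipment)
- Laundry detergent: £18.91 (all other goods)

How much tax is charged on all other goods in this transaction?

Picture frame (8x10) £16.08: all other goods → 9.5% → £1.53
Dish soap £7.80: all other goods → 9.5% → £0.74
Laundry detergent £18.91: all other goods → 9.5% → £1.80
Tax on all other goods = £1.53 + £0.74 + £1.80 = £4.07

£4.07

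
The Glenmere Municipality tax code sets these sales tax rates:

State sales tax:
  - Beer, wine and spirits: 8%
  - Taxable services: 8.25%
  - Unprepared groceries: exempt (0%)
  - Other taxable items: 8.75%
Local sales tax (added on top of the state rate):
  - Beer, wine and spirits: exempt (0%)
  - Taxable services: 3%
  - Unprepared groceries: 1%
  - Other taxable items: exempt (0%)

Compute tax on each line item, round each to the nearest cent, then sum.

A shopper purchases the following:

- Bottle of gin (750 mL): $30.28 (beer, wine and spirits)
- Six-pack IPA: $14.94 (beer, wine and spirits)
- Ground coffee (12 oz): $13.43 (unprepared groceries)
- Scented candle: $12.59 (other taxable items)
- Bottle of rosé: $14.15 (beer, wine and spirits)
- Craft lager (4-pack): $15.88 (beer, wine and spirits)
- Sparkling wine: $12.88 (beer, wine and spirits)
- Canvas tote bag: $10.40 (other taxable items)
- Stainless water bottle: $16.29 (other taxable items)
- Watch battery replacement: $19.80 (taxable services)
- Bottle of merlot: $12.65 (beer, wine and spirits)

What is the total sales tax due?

$13.86

Bottle of gin (750 mL) $30.28: beer, wine and spirits → 8% + 0% local = 8% → $2.42
Six-pack IPA $14.94: beer, wine and spirits → 8% + 0% local = 8% → $1.20
Ground coffee (12 oz) $13.43: unprepared groceries → 0% + 1% local = 1% → $0.13
Scented candle $12.59: other taxable items → 8.75% + 0% local = 8.75% → $1.10
Bottle of rosé $14.15: beer, wine and spirits → 8% + 0% local = 8% → $1.13
Craft lager (4-pack) $15.88: beer, wine and spirits → 8% + 0% local = 8% → $1.27
Sparkling wine $12.88: beer, wine and spirits → 8% + 0% local = 8% → $1.03
Canvas tote bag $10.40: other taxable items → 8.75% + 0% local = 8.75% → $0.91
Stainless water bottle $16.29: other taxable items → 8.75% + 0% local = 8.75% → $1.43
Watch battery replacement $19.80: taxable services → 8.25% + 3% local = 11.25% → $2.23
Bottle of merlot $12.65: beer, wine and spirits → 8% + 0% local = 8% → $1.01
Total tax = $2.42 + $1.20 + $0.13 + $1.10 + $1.13 + $1.27 + $1.03 + $0.91 + $1.43 + $2.23 + $1.01 = $13.86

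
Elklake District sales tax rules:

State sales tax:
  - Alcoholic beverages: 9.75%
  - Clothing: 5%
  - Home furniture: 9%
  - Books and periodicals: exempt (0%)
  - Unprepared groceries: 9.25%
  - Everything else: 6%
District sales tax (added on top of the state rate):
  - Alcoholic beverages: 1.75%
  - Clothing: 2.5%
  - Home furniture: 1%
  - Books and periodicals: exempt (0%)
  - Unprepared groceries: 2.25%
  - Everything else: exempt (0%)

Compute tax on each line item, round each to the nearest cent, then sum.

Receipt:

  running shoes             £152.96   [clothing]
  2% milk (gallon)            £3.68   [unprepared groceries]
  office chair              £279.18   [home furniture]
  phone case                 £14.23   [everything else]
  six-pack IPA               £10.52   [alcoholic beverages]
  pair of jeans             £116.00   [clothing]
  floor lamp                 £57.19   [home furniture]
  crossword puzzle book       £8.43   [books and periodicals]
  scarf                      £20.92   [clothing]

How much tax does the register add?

£57.86

Running shoes £152.96: clothing → 5% + 2.5% district = 7.5% → £11.47
2% milk (gallon) £3.68: unprepared groceries → 9.25% + 2.25% district = 11.5% → £0.42
Office chair £279.18: home furniture → 9% + 1% district = 10% → £27.92
Phone case £14.23: everything else → 6% + 0% district = 6% → £0.85
Six-pack IPA £10.52: alcoholic beverages → 9.75% + 1.75% district = 11.5% → £1.21
Pair of jeans £116.00: clothing → 5% + 2.5% district = 7.5% → £8.70
Floor lamp £57.19: home furniture → 9% + 1% district = 10% → £5.72
Crossword puzzle book £8.43: books and periodicals → 0% + 0% district = 0% → £0.00
Scarf £20.92: clothing → 5% + 2.5% district = 7.5% → £1.57
Total tax = £11.47 + £0.42 + £27.92 + £0.85 + £1.21 + £8.70 + £5.72 + £1.57 = £57.86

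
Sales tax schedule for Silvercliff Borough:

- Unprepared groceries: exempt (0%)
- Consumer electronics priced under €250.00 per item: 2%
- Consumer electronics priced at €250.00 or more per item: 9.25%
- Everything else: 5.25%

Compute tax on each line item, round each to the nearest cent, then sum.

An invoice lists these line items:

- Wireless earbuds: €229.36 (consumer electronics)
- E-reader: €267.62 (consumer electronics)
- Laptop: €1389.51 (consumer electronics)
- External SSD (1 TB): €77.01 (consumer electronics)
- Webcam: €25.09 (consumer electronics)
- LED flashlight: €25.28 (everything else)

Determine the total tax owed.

Wireless earbuds €229.36: consumer electronics, under €250.00 → 2% → €4.59
E-reader €267.62: consumer electronics, €250.00 or more → 9.25% → €24.75
Laptop €1389.51: consumer electronics, €250.00 or more → 9.25% → €128.53
External SSD (1 TB) €77.01: consumer electronics, under €250.00 → 2% → €1.54
Webcam €25.09: consumer electronics, under €250.00 → 2% → €0.50
LED flashlight €25.28: everything else → 5.25% → €1.33
Total tax = €4.59 + €24.75 + €128.53 + €1.54 + €0.50 + €1.33 = €161.24

€161.24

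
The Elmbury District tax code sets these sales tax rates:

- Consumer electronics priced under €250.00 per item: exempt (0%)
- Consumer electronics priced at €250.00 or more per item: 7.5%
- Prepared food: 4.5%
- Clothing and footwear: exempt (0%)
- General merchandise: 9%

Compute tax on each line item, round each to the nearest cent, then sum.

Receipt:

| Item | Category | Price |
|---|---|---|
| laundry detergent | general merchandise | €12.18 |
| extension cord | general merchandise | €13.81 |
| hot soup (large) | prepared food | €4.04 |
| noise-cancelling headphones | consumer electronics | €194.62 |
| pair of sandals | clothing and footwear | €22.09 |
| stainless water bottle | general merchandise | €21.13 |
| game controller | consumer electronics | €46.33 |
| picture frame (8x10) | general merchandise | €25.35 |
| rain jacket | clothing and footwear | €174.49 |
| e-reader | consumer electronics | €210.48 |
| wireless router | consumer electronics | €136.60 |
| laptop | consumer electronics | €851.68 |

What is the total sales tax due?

Laundry detergent €12.18: general merchandise → 9% → €1.10
Extension cord €13.81: general merchandise → 9% → €1.24
Hot soup (large) €4.04: prepared food → 4.5% → €0.18
Noise-cancelling headphones €194.62: consumer electronics, under €250.00 → 0% → €0.00
Pair of sandals €22.09: clothing and footwear → 0% → €0.00
Stainless water bottle €21.13: general merchandise → 9% → €1.90
Game controller €46.33: consumer electronics, under €250.00 → 0% → €0.00
Picture frame (8x10) €25.35: general merchandise → 9% → €2.28
Rain jacket €174.49: clothing and footwear → 0% → €0.00
E-reader €210.48: consumer electronics, under €250.00 → 0% → €0.00
Wireless router €136.60: consumer electronics, under €250.00 → 0% → €0.00
Laptop €851.68: consumer electronics, €250.00 or more → 7.5% → €63.88
Total tax = €1.10 + €1.24 + €0.18 + €1.90 + €2.28 + €63.88 = €70.58

€70.58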